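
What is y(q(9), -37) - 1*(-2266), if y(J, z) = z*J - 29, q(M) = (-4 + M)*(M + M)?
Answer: -1093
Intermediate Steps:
q(M) = 2*M*(-4 + M) (q(M) = (-4 + M)*(2*M) = 2*M*(-4 + M))
y(J, z) = -29 + J*z (y(J, z) = J*z - 29 = -29 + J*z)
y(q(9), -37) - 1*(-2266) = (-29 + (2*9*(-4 + 9))*(-37)) - 1*(-2266) = (-29 + (2*9*5)*(-37)) + 2266 = (-29 + 90*(-37)) + 2266 = (-29 - 3330) + 2266 = -3359 + 2266 = -1093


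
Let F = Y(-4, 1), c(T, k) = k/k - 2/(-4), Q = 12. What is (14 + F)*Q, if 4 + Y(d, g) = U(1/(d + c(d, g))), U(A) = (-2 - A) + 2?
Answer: 624/5 ≈ 124.80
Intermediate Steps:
c(T, k) = 3/2 (c(T, k) = 1 - 2*(-¼) = 1 + ½ = 3/2)
U(A) = -A
Y(d, g) = -4 - 1/(3/2 + d) (Y(d, g) = -4 - 1/(d + 3/2) = -4 - 1/(3/2 + d))
F = -18/5 (F = 2*(-7 - 4*(-4))/(3 + 2*(-4)) = 2*(-7 + 16)/(3 - 8) = 2*9/(-5) = 2*(-⅕)*9 = -18/5 ≈ -3.6000)
(14 + F)*Q = (14 - 18/5)*12 = (52/5)*12 = 624/5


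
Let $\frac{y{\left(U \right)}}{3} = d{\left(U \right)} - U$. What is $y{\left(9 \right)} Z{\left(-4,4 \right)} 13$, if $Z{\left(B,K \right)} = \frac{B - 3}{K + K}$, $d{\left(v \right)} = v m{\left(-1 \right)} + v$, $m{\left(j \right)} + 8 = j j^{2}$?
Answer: $\frac{22113}{8} \approx 2764.1$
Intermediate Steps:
$m{\left(j \right)} = -8 + j^{3}$ ($m{\left(j \right)} = -8 + j j^{2} = -8 + j^{3}$)
$d{\left(v \right)} = - 8 v$ ($d{\left(v \right)} = v \left(-8 + \left(-1\right)^{3}\right) + v = v \left(-8 - 1\right) + v = v \left(-9\right) + v = - 9 v + v = - 8 v$)
$y{\left(U \right)} = - 27 U$ ($y{\left(U \right)} = 3 \left(- 8 U - U\right) = 3 \left(- 9 U\right) = - 27 U$)
$Z{\left(B,K \right)} = \frac{-3 + B}{2 K}$
$y{\left(9 \right)} Z{\left(-4,4 \right)} 13 = \left(-27\right) 9 \frac{-3 - 4}{2 \cdot 4} \cdot 13 = - 243 \cdot \frac{1}{2} \cdot \frac{1}{4} \left(-7\right) 13 = - 243 \left(\left(- \frac{7}{8}\right) 13\right) = \left(-243\right) \left(- \frac{91}{8}\right) = \frac{22113}{8}$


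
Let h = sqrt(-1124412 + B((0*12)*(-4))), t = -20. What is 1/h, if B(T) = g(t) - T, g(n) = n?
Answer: -I*sqrt(70277)/281108 ≈ -0.00094305*I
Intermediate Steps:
B(T) = -20 - T
h = 4*I*sqrt(70277) (h = sqrt(-1124412 + (-20 - 0*12*(-4))) = sqrt(-1124412 + (-20 - 0*(-4))) = sqrt(-1124412 + (-20 - 1*0)) = sqrt(-1124412 + (-20 + 0)) = sqrt(-1124412 - 20) = sqrt(-1124432) = 4*I*sqrt(70277) ≈ 1060.4*I)
1/h = 1/(4*I*sqrt(70277)) = -I*sqrt(70277)/281108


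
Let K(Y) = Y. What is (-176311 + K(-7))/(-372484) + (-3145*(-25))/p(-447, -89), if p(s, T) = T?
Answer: -14635431099/16575538 ≈ -882.95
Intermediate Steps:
(-176311 + K(-7))/(-372484) + (-3145*(-25))/p(-447, -89) = (-176311 - 7)/(-372484) - 3145*(-25)/(-89) = -176318*(-1/372484) + 78625*(-1/89) = 88159/186242 - 78625/89 = -14635431099/16575538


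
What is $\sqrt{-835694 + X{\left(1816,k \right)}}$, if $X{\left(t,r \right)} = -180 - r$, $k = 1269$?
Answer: $i \sqrt{837143} \approx 914.96 i$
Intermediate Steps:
$\sqrt{-835694 + X{\left(1816,k \right)}} = \sqrt{-835694 - 1449} = \sqrt{-837143} = i \sqrt{837143}$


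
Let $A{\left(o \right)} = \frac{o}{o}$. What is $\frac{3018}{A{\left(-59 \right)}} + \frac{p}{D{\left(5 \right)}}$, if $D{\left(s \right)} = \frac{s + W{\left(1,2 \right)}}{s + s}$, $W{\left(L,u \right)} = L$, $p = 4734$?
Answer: $10908$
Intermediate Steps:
$A{\left(o \right)} = 1$
$D{\left(s \right)} = \frac{1 + s}{2 s}$ ($D{\left(s \right)} = \frac{s + 1}{s + s} = \frac{1 + s}{2 s}$)
$\frac{3018}{A{\left(-59 \right)}} + \frac{p}{D{\left(5 \right)}} = \frac{3018}{1} + \frac{4734}{\frac{1}{2} \cdot \frac{1}{5} \left(1 + 5\right)} = 3018 \cdot 1 + \frac{4734}{\frac{1}{2} \cdot \frac{1}{5} \cdot 6} = 3018 + \frac{4734}{\frac{3}{5}} = 3018 + 4734 \cdot \frac{5}{3} = 3018 + 7890 = 10908$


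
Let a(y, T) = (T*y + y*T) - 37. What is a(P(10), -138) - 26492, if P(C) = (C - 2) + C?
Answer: -31497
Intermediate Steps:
P(C) = -2 + 2*C (P(C) = (-2 + C) + C = -2 + 2*C)
a(y, T) = -37 + 2*T*y (a(y, T) = (T*y + T*y) - 37 = 2*T*y - 37 = -37 + 2*T*y)
a(P(10), -138) - 26492 = (-37 + 2*(-138)*(-2 + 2*10)) - 26492 = (-37 + 2*(-138)*(-2 + 20)) - 26492 = (-37 + 2*(-138)*18) - 26492 = (-37 - 4968) - 26492 = -5005 - 26492 = -31497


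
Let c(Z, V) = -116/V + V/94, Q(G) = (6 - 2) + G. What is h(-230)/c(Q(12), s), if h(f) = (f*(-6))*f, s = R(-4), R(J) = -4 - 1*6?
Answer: -74589000/2701 ≈ -27615.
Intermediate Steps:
R(J) = -10 (R(J) = -4 - 6 = -10)
s = -10
Q(G) = 4 + G
h(f) = -6*f**2 (h(f) = (-6*f)*f = -6*f**2)
c(Z, V) = -116/V + V/94 (c(Z, V) = -116/V + V*(1/94) = -116/V + V/94)
h(-230)/c(Q(12), s) = (-6*(-230)**2)/(-116/(-10) + (1/94)*(-10)) = (-6*52900)/(-116*(-1/10) - 5/47) = -317400/(58/5 - 5/47) = -317400/2701/235 = -317400*235/2701 = -74589000/2701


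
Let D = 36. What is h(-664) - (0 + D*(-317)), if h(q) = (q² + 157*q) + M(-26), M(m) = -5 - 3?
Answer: 348052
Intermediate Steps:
M(m) = -8
h(q) = -8 + q² + 157*q (h(q) = (q² + 157*q) - 8 = -8 + q² + 157*q)
h(-664) - (0 + D*(-317)) = (-8 + (-664)² + 157*(-664)) - (0 + 36*(-317)) = (-8 + 440896 - 104248) - (0 - 11412) = 336640 - 1*(-11412) = 336640 + 11412 = 348052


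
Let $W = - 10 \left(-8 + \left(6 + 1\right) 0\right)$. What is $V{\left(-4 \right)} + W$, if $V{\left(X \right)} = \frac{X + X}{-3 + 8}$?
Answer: $\frac{392}{5} \approx 78.4$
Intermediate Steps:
$V{\left(X \right)} = \frac{2 X}{5}$
$W = 80$ ($W = - 10 \left(-8 + 7 \cdot 0\right) = - 10 \left(-8 + 0\right) = \left(-10\right) \left(-8\right) = 80$)
$V{\left(-4 \right)} + W = \frac{2}{5} \left(-4\right) + 80 = - \frac{8}{5} + 80 = \frac{392}{5}$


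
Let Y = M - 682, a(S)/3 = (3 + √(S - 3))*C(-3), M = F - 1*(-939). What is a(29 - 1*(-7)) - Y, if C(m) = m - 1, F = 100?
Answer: -393 - 12*√33 ≈ -461.93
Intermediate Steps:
M = 1039 (M = 100 - 1*(-939) = 100 + 939 = 1039)
C(m) = -1 + m
a(S) = -36 - 12*√(-3 + S) (a(S) = 3*((3 + √(S - 3))*(-1 - 3)) = 3*((3 + √(-3 + S))*(-4)) = 3*(-12 - 4*√(-3 + S)) = -36 - 12*√(-3 + S))
Y = 357 (Y = 1039 - 682 = 357)
a(29 - 1*(-7)) - Y = (-36 - 12*√(-3 + (29 - 1*(-7)))) - 1*357 = (-36 - 12*√(-3 + (29 + 7))) - 357 = (-36 - 12*√(-3 + 36)) - 357 = (-36 - 12*√33) - 357 = -393 - 12*√33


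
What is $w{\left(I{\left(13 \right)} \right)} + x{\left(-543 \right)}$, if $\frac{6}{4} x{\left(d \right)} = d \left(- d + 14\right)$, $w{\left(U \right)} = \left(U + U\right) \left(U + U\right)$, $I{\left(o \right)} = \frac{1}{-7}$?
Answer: $- \frac{9880062}{49} \approx -2.0163 \cdot 10^{5}$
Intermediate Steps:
$I{\left(o \right)} = - \frac{1}{7}$
$w{\left(U \right)} = 4 U^{2}$ ($w{\left(U \right)} = 2 U 2 U = 4 U^{2}$)
$x{\left(d \right)} = \frac{2 d \left(14 - d\right)}{3}$ ($x{\left(d \right)} = \frac{2 d \left(- d + 14\right)}{3} = \frac{2 d \left(14 - d\right)}{3}$)
$w{\left(I{\left(13 \right)} \right)} + x{\left(-543 \right)} = 4 \left(- \frac{1}{7}\right)^{2} + \frac{2}{3} \left(-543\right) \left(14 - -543\right) = 4 \cdot \frac{1}{49} + \frac{2}{3} \left(-543\right) \left(14 + 543\right) = \frac{4}{49} + \frac{2}{3} \left(-543\right) 557 = \frac{4}{49} - 201634 = - \frac{9880062}{49}$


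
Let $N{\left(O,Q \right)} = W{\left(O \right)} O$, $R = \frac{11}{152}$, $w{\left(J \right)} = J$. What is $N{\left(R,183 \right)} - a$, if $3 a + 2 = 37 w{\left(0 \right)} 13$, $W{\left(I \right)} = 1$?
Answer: $\frac{337}{456} \approx 0.73903$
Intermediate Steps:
$R = \frac{11}{152}$ ($R = 11 \cdot \frac{1}{152} = \frac{11}{152} \approx 0.072368$)
$N{\left(O,Q \right)} = O$ ($N{\left(O,Q \right)} = 1 O = O$)
$a = - \frac{2}{3}$ ($a = - \frac{2}{3} + \frac{37 \cdot 0 \cdot 13}{3} = - \frac{2}{3} + \frac{0 \cdot 13}{3} = - \frac{2}{3} + \frac{1}{3} \cdot 0 = - \frac{2}{3} + 0 = - \frac{2}{3} \approx -0.66667$)
$N{\left(R,183 \right)} - a = \frac{11}{152} - - \frac{2}{3} = \frac{11}{152} + \frac{2}{3} = \frac{337}{456}$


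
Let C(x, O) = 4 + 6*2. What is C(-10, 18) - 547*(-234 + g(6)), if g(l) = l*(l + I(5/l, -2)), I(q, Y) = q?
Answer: 105587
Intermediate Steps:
C(x, O) = 16 (C(x, O) = 4 + 12 = 16)
g(l) = l*(l + 5/l)
C(-10, 18) - 547*(-234 + g(6)) = 16 - 547*(-234 + (5 + 6²)) = 16 - 547*(-234 + (5 + 36)) = 16 - 547*(-234 + 41) = 16 - 547*(-193) = 16 + 105571 = 105587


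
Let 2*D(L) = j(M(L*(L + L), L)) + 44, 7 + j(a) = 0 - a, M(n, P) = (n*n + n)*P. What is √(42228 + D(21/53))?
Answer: √3745459483086782/297754 ≈ 205.54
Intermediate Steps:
M(n, P) = P*(n + n²) (M(n, P) = (n² + n)*P = (n + n²)*P = P*(n + n²))
j(a) = -7 - a (j(a) = -7 + (0 - a) = -7 - a)
D(L) = 37/2 - L³*(1 + 2*L²) (D(L) = ((-7 - L*L*(L + L)*(1 + L*(L + L))) + 44)/2 = ((-7 - L*L*(2*L)*(1 + L*(2*L))) + 44)/2 = ((-7 - L*2*L²*(1 + 2*L²)) + 44)/2 = ((-7 - 2*L³*(1 + 2*L²)) + 44)/2 = (37 - 2*L³*(1 + 2*L²))/2 = 37/2 - L³*(1 + 2*L²))
√(42228 + D(21/53)) = √(42228 + (37/2 - (21/53)³ - 2*(21/53)⁵)) = √(42228 + (37/2 - 1*9261/148877 - 2*4084101/418195493)) = √(42228 + (37/2 - 9261/148877 - 8168202/418195493)) = √(42228 + 15404868539/836390986) = √(35334523425347/836390986) = √3745459483086782/297754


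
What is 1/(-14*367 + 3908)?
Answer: -1/1230 ≈ -0.00081301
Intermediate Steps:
1/(-14*367 + 3908) = 1/(-5138 + 3908) = 1/(-1230) = -1/1230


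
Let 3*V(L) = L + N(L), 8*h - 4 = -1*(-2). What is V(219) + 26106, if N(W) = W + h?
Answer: 105009/4 ≈ 26252.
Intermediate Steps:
h = ¾ (h = ½ + (-1*(-2))/8 = ½ + (⅛)*2 = ½ + ¼ = ¾ ≈ 0.75000)
N(W) = ¾ + W (N(W) = W + ¾ = ¾ + W)
V(L) = ¼ + 2*L/3 (V(L) = (L + (¾ + L))/3 = (¾ + 2*L)/3 = ¼ + 2*L/3)
V(219) + 26106 = (¼ + (⅔)*219) + 26106 = (¼ + 146) + 26106 = 585/4 + 26106 = 105009/4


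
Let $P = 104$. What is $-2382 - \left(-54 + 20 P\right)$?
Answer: $-4408$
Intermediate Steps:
$-2382 - \left(-54 + 20 P\right) = -2382 - \left(-54 + 20 \cdot 104\right) = -2382 - \left(-54 + 2080\right) = -2382 - 2026 = -4408$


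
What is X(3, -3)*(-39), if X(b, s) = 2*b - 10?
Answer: 156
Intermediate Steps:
X(b, s) = -10 + 2*b
X(3, -3)*(-39) = (-10 + 2*3)*(-39) = (-10 + 6)*(-39) = -4*(-39) = 156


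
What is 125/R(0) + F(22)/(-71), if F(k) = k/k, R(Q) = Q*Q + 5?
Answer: 1774/71 ≈ 24.986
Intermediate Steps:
R(Q) = 5 + Q² (R(Q) = Q² + 5 = 5 + Q²)
F(k) = 1
125/R(0) + F(22)/(-71) = 125/(5 + 0²) + 1/(-71) = 125/(5 + 0) + 1*(-1/71) = 125/5 - 1/71 = 125*(⅕) - 1/71 = 25 - 1/71 = 1774/71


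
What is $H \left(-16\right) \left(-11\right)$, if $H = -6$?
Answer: $-1056$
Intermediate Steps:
$H \left(-16\right) \left(-11\right) = \left(-6\right) \left(-16\right) \left(-11\right) = 96 \left(-11\right) = -1056$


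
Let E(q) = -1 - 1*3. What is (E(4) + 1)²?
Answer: 9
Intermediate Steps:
E(q) = -4 (E(q) = -1 - 3 = -4)
(E(4) + 1)² = (-4 + 1)² = (-3)² = 9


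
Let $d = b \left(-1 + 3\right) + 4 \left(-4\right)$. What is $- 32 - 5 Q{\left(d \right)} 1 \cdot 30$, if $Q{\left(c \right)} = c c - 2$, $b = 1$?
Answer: $931200$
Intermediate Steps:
$d = -14$ ($d = 1 \left(-1 + 3\right) + 4 \left(-4\right) = 1 \cdot 2 - 16 = 2 - 16 = -14$)
$Q{\left(c \right)} = -2 + c^{2}$ ($Q{\left(c \right)} = c^{2} - 2 = -2 + c^{2}$)
$- 32 - 5 Q{\left(d \right)} 1 \cdot 30 = - 32 - 5 \left(-2 + \left(-14\right)^{2}\right) 1 \cdot 30 = - 32 - 5 \left(-2 + 196\right) 1 \cdot 30 = - 32 \left(-5\right) 194 \cdot 1 \cdot 30 = - 32 \left(\left(-970\right) 1\right) 30 = \left(-32\right) \left(-970\right) 30 = 31040 \cdot 30 = 931200$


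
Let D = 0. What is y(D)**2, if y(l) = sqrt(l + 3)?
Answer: 3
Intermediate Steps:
y(l) = sqrt(3 + l)
y(D)**2 = (sqrt(3 + 0))**2 = (sqrt(3))**2 = 3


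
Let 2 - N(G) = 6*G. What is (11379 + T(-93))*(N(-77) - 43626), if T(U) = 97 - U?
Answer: -499341178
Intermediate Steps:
N(G) = 2 - 6*G
(11379 + T(-93))*(N(-77) - 43626) = (11379 + (97 - 1*(-93)))*((2 - 6*(-77)) - 43626) = (11379 + (97 + 93))*((2 + 462) - 43626) = (11379 + 190)*(464 - 43626) = 11569*(-43162) = -499341178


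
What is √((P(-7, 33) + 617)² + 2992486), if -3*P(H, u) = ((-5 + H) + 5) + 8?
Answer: √30354874/3 ≈ 1836.5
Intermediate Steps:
P(H, u) = -8/3 - H/3 (P(H, u) = -(((-5 + H) + 5) + 8)/3 = -(H + 8)/3 = -(8 + H)/3 = -8/3 - H/3)
√((P(-7, 33) + 617)² + 2992486) = √(((-8/3 - ⅓*(-7)) + 617)² + 2992486) = √(((-8/3 + 7/3) + 617)² + 2992486) = √((-⅓ + 617)² + 2992486) = √((1850/3)² + 2992486) = √(3422500/9 + 2992486) = √(30354874/9) = √30354874/3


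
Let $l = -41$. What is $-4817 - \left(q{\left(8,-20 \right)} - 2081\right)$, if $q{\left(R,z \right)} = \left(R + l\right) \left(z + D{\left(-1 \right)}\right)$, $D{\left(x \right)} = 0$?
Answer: $-3396$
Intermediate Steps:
$q{\left(R,z \right)} = z \left(-41 + R\right)$ ($q{\left(R,z \right)} = \left(R - 41\right) \left(z + 0\right) = \left(-41 + R\right) z = z \left(-41 + R\right)$)
$-4817 - \left(q{\left(8,-20 \right)} - 2081\right) = -4817 - \left(- 20 \left(-41 + 8\right) - 2081\right) = -4817 - \left(\left(-20\right) \left(-33\right) - 2081\right) = -4817 - \left(660 - 2081\right) = -4817 - -1421 = -4817 + 1421 = -3396$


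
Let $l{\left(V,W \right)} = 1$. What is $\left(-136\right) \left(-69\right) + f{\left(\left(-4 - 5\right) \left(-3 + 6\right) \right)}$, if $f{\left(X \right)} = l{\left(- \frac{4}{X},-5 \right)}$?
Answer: $9385$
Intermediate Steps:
$f{\left(X \right)} = 1$
$\left(-136\right) \left(-69\right) + f{\left(\left(-4 - 5\right) \left(-3 + 6\right) \right)} = \left(-136\right) \left(-69\right) + 1 = 9384 + 1 = 9385$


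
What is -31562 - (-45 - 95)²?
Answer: -51162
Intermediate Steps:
-31562 - (-45 - 95)² = -31562 - 1*(-140)² = -31562 - 1*19600 = -31562 - 19600 = -51162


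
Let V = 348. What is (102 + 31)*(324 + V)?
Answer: 89376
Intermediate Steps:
(102 + 31)*(324 + V) = (102 + 31)*(324 + 348) = 133*672 = 89376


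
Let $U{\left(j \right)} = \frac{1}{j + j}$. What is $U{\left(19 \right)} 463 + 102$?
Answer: $\frac{4339}{38} \approx 114.18$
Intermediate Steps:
$U{\left(j \right)} = \frac{1}{2 j}$
$U{\left(19 \right)} 463 + 102 = \frac{1}{2 \cdot 19} \cdot 463 + 102 = \frac{1}{2} \cdot \frac{1}{19} \cdot 463 + 102 = \frac{1}{38} \cdot 463 + 102 = \frac{463}{38} + 102 = \frac{4339}{38}$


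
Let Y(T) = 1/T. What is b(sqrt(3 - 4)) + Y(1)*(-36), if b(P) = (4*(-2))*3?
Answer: -60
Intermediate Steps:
b(P) = -24 (b(P) = -8*3 = -24)
b(sqrt(3 - 4)) + Y(1)*(-36) = -24 - 36/1 = -24 + 1*(-36) = -24 - 36 = -60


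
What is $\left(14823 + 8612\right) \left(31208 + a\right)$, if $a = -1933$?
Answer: $686059625$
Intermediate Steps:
$\left(14823 + 8612\right) \left(31208 + a\right) = \left(14823 + 8612\right) \left(31208 - 1933\right) = 23435 \cdot 29275 = 686059625$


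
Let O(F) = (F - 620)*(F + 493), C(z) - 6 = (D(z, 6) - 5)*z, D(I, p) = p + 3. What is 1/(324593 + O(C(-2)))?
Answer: 1/19191 ≈ 5.2108e-5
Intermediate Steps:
D(I, p) = 3 + p
C(z) = 6 + 4*z (C(z) = 6 + ((3 + 6) - 5)*z = 6 + (9 - 5)*z = 6 + 4*z)
O(F) = (-620 + F)*(493 + F)
1/(324593 + O(C(-2))) = 1/(324593 + (-305660 + (6 + 4*(-2))² - 127*(6 + 4*(-2)))) = 1/(324593 + (-305660 + (6 - 8)² - 127*(6 - 8))) = 1/(324593 + (-305660 + (-2)² - 127*(-2))) = 1/(324593 + (-305660 + 4 + 254)) = 1/(324593 - 305402) = 1/19191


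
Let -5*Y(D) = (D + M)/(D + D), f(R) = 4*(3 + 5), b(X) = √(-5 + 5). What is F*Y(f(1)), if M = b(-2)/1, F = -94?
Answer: 47/5 ≈ 9.4000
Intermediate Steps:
b(X) = 0 (b(X) = √0 = 0)
f(R) = 32 (f(R) = 4*8 = 32)
M = 0 (M = 0/1 = 0*1 = 0)
Y(D) = -⅒ (Y(D) = -(D + 0)/(5*(D + D)) = -D/(5*(2*D)) = -D*1/(2*D)/5 = -⅕*½ = -⅒)
F*Y(f(1)) = -94*(-⅒) = 47/5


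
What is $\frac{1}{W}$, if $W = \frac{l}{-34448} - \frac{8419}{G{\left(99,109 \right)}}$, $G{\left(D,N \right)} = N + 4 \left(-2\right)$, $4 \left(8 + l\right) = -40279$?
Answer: $- \frac{13916992}{1155999437} \approx -0.012039$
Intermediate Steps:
$l = - \frac{40311}{4}$ ($l = -8 + \frac{1}{4} \left(-40279\right) = -8 - \frac{40279}{4} = - \frac{40311}{4} \approx -10078.0$)
$G{\left(D,N \right)} = -8 + N$ ($G{\left(D,N \right)} = N - 8 = -8 + N$)
$W = - \frac{1155999437}{13916992}$ ($W = - \frac{40311}{4 \left(-34448\right)} - \frac{8419}{-8 + 109} = \left(- \frac{40311}{4}\right) \left(- \frac{1}{34448}\right) - \frac{8419}{101} = \frac{40311}{137792} - \frac{8419}{101} = - \frac{1155999437}{13916992} \approx -83.064$)
$\frac{1}{W} = \frac{1}{- \frac{1155999437}{13916992}} = - \frac{13916992}{1155999437}$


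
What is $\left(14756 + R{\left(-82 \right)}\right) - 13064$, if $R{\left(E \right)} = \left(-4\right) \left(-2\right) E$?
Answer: $1036$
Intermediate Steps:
$R{\left(E \right)} = 8 E$
$\left(14756 + R{\left(-82 \right)}\right) - 13064 = \left(14756 + 8 \left(-82\right)\right) - 13064 = \left(14756 - 656\right) - 13064 = 14100 - 13064 = 1036$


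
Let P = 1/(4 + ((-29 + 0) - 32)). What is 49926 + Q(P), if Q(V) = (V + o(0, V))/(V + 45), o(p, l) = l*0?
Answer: 128010263/2564 ≈ 49926.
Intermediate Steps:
P = -1/57 (P = 1/(4 + (-29 - 32)) = 1/(4 - 61) = 1/(-57) = -1/57 ≈ -0.017544)
o(p, l) = 0
Q(V) = V/(45 + V) (Q(V) = (V + 0)/(V + 45) = V/(45 + V))
49926 + Q(P) = 49926 - 1/(57*(45 - 1/57)) = 49926 - 1/(57*2564/57) = 49926 - 1/57*57/2564 = 49926 - 1/2564 = 128010263/2564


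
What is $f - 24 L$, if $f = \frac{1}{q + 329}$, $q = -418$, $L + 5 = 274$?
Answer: $- \frac{574585}{89} \approx -6456.0$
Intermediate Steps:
$L = 269$ ($L = -5 + 274 = 269$)
$f = - \frac{1}{89}$ ($f = \frac{1}{-418 + 329} = \frac{1}{-89} = - \frac{1}{89} \approx -0.011236$)
$f - 24 L = - \frac{1}{89} - 6456 = - \frac{574585}{89}$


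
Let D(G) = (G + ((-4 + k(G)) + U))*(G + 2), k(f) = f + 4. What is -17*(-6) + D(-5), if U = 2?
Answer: 126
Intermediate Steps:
k(f) = 4 + f
D(G) = (2 + G)*(2 + 2*G) (D(G) = (G + ((-4 + (4 + G)) + 2))*(G + 2) = (G + (G + 2))*(2 + G) = (G + (2 + G))*(2 + G) = (2 + 2*G)*(2 + G) = (2 + G)*(2 + 2*G))
-17*(-6) + D(-5) = -17*(-6) + (4 + 2*(-5)² + 6*(-5)) = 102 + (4 + 2*25 - 30) = 102 + (4 + 50 - 30) = 102 + 24 = 126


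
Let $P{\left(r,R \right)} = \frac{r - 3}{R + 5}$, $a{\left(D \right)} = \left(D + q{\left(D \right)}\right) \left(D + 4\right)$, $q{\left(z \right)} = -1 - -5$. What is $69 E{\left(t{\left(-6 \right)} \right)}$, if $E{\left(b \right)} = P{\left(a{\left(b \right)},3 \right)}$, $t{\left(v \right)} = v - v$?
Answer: $\frac{897}{8} \approx 112.13$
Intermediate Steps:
$t{\left(v \right)} = 0$
$q{\left(z \right)} = 4$ ($q{\left(z \right)} = -1 + 5 = 4$)
$a{\left(D \right)} = \left(4 + D\right)^{2}$ ($a{\left(D \right)} = \left(D + 4\right) \left(D + 4\right) = \left(4 + D\right) \left(4 + D\right) = \left(4 + D\right)^{2}$)
$P{\left(r,R \right)} = \frac{-3 + r}{5 + R}$
$E{\left(b \right)} = \frac{13}{8} + b + \frac{b^{2}}{8}$ ($E{\left(b \right)} = \frac{-3 + \left(16 + b^{2} + 8 b\right)}{5 + 3} = \frac{13 + b^{2} + 8 b}{8} = \frac{13}{8} + b + \frac{b^{2}}{8}$)
$69 E{\left(t{\left(-6 \right)} \right)} = 69 \left(\frac{13}{8} + 0 + \frac{0^{2}}{8}\right) = 69 \left(\frac{13}{8} + 0 + \frac{1}{8} \cdot 0\right) = 69 \left(\frac{13}{8} + 0 + 0\right) = 69 \cdot \frac{13}{8} = \frac{897}{8}$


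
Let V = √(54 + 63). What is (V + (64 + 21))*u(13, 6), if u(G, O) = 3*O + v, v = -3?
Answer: 1275 + 45*√13 ≈ 1437.3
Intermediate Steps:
u(G, O) = -3 + 3*O (u(G, O) = 3*O - 3 = -3 + 3*O)
V = 3*√13 (V = √117 = 3*√13 ≈ 10.817)
(V + (64 + 21))*u(13, 6) = (3*√13 + (64 + 21))*(-3 + 3*6) = (3*√13 + 85)*(-3 + 18) = (85 + 3*√13)*15 = 1275 + 45*√13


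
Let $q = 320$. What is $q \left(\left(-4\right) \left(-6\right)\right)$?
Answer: $7680$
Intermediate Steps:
$q \left(\left(-4\right) \left(-6\right)\right) = 320 \left(\left(-4\right) \left(-6\right)\right) = 320 \cdot 24 = 7680$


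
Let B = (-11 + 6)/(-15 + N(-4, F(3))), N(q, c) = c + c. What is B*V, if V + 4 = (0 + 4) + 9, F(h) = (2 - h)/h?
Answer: 135/47 ≈ 2.8723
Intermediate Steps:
F(h) = (2 - h)/h
N(q, c) = 2*c
V = 9 (V = -4 + ((0 + 4) + 9) = -4 + (4 + 9) = -4 + 13 = 9)
B = 15/47 (B = (-11 + 6)/(-15 + 2*((2 - 1*3)/3)) = -5/(-15 + 2*((2 - 3)/3)) = -5/(-15 + 2*((⅓)*(-1))) = -5/(-15 + 2*(-⅓)) = -5/(-15 - ⅔) = -5/(-47/3) = -5*(-3/47) = 15/47 ≈ 0.31915)
B*V = (15/47)*9 = 135/47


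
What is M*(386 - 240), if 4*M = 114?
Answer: 4161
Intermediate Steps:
M = 57/2 (M = (¼)*114 = 57/2 ≈ 28.500)
M*(386 - 240) = 57*(386 - 240)/2 = (57/2)*146 = 4161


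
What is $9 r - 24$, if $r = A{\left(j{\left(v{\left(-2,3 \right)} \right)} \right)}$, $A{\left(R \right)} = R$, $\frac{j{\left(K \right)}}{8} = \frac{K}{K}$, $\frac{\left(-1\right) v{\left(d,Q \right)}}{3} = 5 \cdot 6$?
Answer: $48$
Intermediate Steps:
$v{\left(d,Q \right)} = -90$ ($v{\left(d,Q \right)} = - 3 \cdot 5 \cdot 6 = \left(-3\right) 30 = -90$)
$j{\left(K \right)} = 8$ ($j{\left(K \right)} = 8 \frac{K}{K} = 8 \cdot 1 = 8$)
$r = 8$
$9 r - 24 = 9 \cdot 8 - 24 = 72 - 24 = 48$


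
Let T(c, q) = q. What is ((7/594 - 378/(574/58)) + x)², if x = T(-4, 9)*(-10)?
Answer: 9745491637729/593117316 ≈ 16431.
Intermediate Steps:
x = -90 (x = 9*(-10) = -90)
((7/594 - 378/(574/58)) + x)² = ((7/594 - 378/(574/58)) - 90)² = ((7*(1/594) - 378/(574*(1/58))) - 90)² = ((7/594 - 378/287/29) - 90)² = ((7/594 - 378*29/287) - 90)² = ((7/594 - 1566/41) - 90)² = (-929917/24354 - 90)² = (-3121777/24354)² = 9745491637729/593117316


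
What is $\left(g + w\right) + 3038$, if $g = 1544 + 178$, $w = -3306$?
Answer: $1454$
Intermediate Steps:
$g = 1722$
$\left(g + w\right) + 3038 = \left(1722 - 3306\right) + 3038 = -1584 + 3038 = 1454$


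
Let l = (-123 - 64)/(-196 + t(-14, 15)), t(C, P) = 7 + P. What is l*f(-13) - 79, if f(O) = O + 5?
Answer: -7621/87 ≈ -87.598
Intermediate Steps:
f(O) = 5 + O
l = 187/174 (l = (-123 - 64)/(-196 + (7 + 15)) = -187/(-196 + 22) = -187/(-174) = -187*(-1/174) = 187/174 ≈ 1.0747)
l*f(-13) - 79 = 187*(5 - 13)/174 - 79 = (187/174)*(-8) - 79 = -748/87 - 79 = -7621/87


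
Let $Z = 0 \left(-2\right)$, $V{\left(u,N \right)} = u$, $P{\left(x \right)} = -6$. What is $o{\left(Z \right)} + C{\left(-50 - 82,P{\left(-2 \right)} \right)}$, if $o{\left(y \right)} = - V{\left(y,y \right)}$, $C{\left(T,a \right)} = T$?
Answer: $-132$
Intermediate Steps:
$Z = 0$
$o{\left(y \right)} = - y$
$o{\left(Z \right)} + C{\left(-50 - 82,P{\left(-2 \right)} \right)} = \left(-1\right) 0 - 132 = 0 - 132 = -132$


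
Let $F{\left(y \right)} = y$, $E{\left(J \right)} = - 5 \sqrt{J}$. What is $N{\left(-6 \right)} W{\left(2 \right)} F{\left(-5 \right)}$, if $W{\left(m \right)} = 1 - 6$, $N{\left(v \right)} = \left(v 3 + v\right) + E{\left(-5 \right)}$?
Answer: $-600 - 125 i \sqrt{5} \approx -600.0 - 279.51 i$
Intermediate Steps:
$N{\left(v \right)} = 4 v - 5 i \sqrt{5}$ ($N{\left(v \right)} = \left(v 3 + v\right) - 5 \sqrt{-5} = \left(3 v + v\right) - 5 i \sqrt{5} = 4 v - 5 i \sqrt{5}$)
$W{\left(m \right)} = -5$ ($W{\left(m \right)} = 1 - 6 = -5$)
$N{\left(-6 \right)} W{\left(2 \right)} F{\left(-5 \right)} = \left(4 \left(-6\right) - 5 i \sqrt{5}\right) \left(-5\right) \left(-5\right) = \left(-24 - 5 i \sqrt{5}\right) \left(-5\right) \left(-5\right) = \left(120 + 25 i \sqrt{5}\right) \left(-5\right) = -600 - 125 i \sqrt{5}$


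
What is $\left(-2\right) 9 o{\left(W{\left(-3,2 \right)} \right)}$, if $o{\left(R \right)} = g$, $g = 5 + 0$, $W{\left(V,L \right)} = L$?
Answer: $-90$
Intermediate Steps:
$g = 5$
$o{\left(R \right)} = 5$
$\left(-2\right) 9 o{\left(W{\left(-3,2 \right)} \right)} = \left(-2\right) 9 \cdot 5 = \left(-18\right) 5 = -90$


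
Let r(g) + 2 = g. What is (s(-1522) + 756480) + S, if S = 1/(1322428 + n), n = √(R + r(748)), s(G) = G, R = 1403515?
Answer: 1320281430042928662/1748814410923 - 3*√156029/1748814410923 ≈ 7.5496e+5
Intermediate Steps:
r(g) = -2 + g
n = 3*√156029 (n = √(1403515 + (-2 + 748)) = √(1403515 + 746) = √1404261 = 3*√156029 ≈ 1185.0)
S = 1/(1322428 + 3*√156029) ≈ 7.5551e-7
(s(-1522) + 756480) + S = (-1522 + 756480) + (1322428/1748814410923 - 3*√156029/1748814410923) = 754958 + (1322428/1748814410923 - 3*√156029/1748814410923) = 1320281430042928662/1748814410923 - 3*√156029/1748814410923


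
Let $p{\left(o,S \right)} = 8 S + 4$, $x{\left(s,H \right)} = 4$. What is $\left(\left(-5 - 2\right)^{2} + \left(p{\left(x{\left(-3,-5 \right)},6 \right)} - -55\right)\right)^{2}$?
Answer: $24336$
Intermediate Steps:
$p{\left(o,S \right)} = 4 + 8 S$
$\left(\left(-5 - 2\right)^{2} + \left(p{\left(x{\left(-3,-5 \right)},6 \right)} - -55\right)\right)^{2} = \left(\left(-5 - 2\right)^{2} + \left(\left(4 + 8 \cdot 6\right) - -55\right)\right)^{2} = \left(\left(-7\right)^{2} + \left(\left(4 + 48\right) + 55\right)\right)^{2} = \left(49 + \left(52 + 55\right)\right)^{2} = \left(49 + 107\right)^{2} = 156^{2} = 24336$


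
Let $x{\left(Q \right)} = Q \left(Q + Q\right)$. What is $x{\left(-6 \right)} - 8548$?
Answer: $-8476$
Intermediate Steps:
$x{\left(Q \right)} = 2 Q^{2}$ ($x{\left(Q \right)} = Q 2 Q = 2 Q^{2}$)
$x{\left(-6 \right)} - 8548 = 2 \left(-6\right)^{2} - 8548 = 2 \cdot 36 - 8548 = 72 - 8548 = -8476$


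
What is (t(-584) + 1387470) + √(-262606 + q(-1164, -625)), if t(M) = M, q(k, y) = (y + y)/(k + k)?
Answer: 1386886 + I*√88950772869/582 ≈ 1.3869e+6 + 512.45*I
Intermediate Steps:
q(k, y) = y/k (q(k, y) = (2*y)/((2*k)) = (2*y)*(1/(2*k)) = y/k)
(t(-584) + 1387470) + √(-262606 + q(-1164, -625)) = (-584 + 1387470) + √(-262606 - 625/(-1164)) = 1386886 + √(-262606 - 625*(-1/1164)) = 1386886 + √(-262606 + 625/1164) = 1386886 + √(-305672759/1164) = 1386886 + I*√88950772869/582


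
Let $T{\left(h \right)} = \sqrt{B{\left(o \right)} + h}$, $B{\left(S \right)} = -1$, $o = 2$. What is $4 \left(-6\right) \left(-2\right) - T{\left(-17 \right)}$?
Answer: $48 - 3 i \sqrt{2} \approx 48.0 - 4.2426 i$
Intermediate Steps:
$T{\left(h \right)} = \sqrt{-1 + h}$
$4 \left(-6\right) \left(-2\right) - T{\left(-17 \right)} = 4 \left(-6\right) \left(-2\right) - \sqrt{-1 - 17} = \left(-24\right) \left(-2\right) - \sqrt{-18} = 48 - 3 i \sqrt{2}$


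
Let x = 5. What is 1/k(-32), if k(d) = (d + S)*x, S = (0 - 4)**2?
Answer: -1/80 ≈ -0.012500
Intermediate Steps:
S = 16 (S = (-4)**2 = 16)
k(d) = 80 + 5*d (k(d) = (d + 16)*5 = (16 + d)*5 = 80 + 5*d)
1/k(-32) = 1/(80 + 5*(-32)) = 1/(80 - 160) = 1/(-80) = -1/80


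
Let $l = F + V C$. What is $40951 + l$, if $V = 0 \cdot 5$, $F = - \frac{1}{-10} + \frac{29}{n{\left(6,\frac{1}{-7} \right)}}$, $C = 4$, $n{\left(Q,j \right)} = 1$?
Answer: $\frac{409801}{10} \approx 40980.0$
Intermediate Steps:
$F = \frac{291}{10}$ ($F = - \frac{1}{-10} + \frac{29}{1} = \left(-1\right) \left(- \frac{1}{10}\right) + 29 \cdot 1 = \frac{1}{10} + 29 = \frac{291}{10} \approx 29.1$)
$V = 0$
$l = \frac{291}{10}$ ($l = \frac{291}{10} + 0 \cdot 4 = \frac{291}{10} + 0 = \frac{291}{10} \approx 29.1$)
$40951 + l = 40951 + \frac{291}{10} = \frac{409801}{10}$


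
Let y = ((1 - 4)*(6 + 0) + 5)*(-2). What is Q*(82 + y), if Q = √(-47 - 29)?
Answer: 216*I*√19 ≈ 941.52*I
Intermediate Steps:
y = 26 (y = (-3*6 + 5)*(-2) = (-18 + 5)*(-2) = -13*(-2) = 26)
Q = 2*I*√19 (Q = √(-76) = 2*I*√19 ≈ 8.7178*I)
Q*(82 + y) = (2*I*√19)*(82 + 26) = (2*I*√19)*108 = 216*I*√19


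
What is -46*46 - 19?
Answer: -2135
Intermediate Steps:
-46*46 - 19 = -2116 - 19 = -2135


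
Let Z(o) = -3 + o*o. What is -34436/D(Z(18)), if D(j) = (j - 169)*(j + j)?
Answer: -8609/24396 ≈ -0.35289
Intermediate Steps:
Z(o) = -3 + o²
D(j) = 2*j*(-169 + j) (D(j) = (-169 + j)*(2*j) = 2*j*(-169 + j))
-34436/D(Z(18)) = -34436*1/(2*(-169 + (-3 + 18²))*(-3 + 18²)) = -34436*1/(2*(-169 + (-3 + 324))*(-3 + 324)) = -34436*1/(642*(-169 + 321)) = -34436/(2*321*152) = -34436/97584 = -34436*1/97584 = -8609/24396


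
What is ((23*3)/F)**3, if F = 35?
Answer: 328509/42875 ≈ 7.6620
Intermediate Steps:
((23*3)/F)**3 = ((23*3)/35)**3 = (69*(1/35))**3 = (69/35)**3 = 328509/42875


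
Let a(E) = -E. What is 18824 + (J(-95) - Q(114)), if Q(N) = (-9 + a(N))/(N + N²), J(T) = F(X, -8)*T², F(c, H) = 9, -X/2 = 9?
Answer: 437214171/4370 ≈ 1.0005e+5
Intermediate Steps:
X = -18 (X = -2*9 = -18)
J(T) = 9*T²
Q(N) = (-9 - N)/(N + N²)
18824 + (J(-95) - Q(114)) = 18824 + (9*(-95)² - (-9 - 1*114)/(114*(1 + 114))) = 18824 + (9*9025 - (-9 - 114)/(114*115)) = 18824 + (81225 - (-123)/(114*115)) = 18824 + (81225 - 1*(-41/4370)) = 18824 + (81225 + 41/4370) = 18824 + 354953291/4370 = 437214171/4370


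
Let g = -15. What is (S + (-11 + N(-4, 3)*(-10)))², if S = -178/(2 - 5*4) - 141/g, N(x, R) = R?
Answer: 954529/2025 ≈ 471.37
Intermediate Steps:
S = 868/45 (S = -178/(2 - 5*4) - 141/(-15) = -178/(2 - 20) - 141*(-1/15) = -178/(-18) + 47/5 = -178*(-1/18) + 47/5 = 89/9 + 47/5 = 868/45 ≈ 19.289)
(S + (-11 + N(-4, 3)*(-10)))² = (868/45 + (-11 + 3*(-10)))² = (868/45 + (-11 - 30))² = (868/45 - 41)² = (-977/45)² = 954529/2025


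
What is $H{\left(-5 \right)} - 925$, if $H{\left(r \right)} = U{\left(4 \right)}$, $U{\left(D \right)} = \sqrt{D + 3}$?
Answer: $-925 + \sqrt{7} \approx -922.35$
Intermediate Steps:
$U{\left(D \right)} = \sqrt{3 + D}$
$H{\left(r \right)} = \sqrt{7}$ ($H{\left(r \right)} = \sqrt{3 + 4} = \sqrt{7}$)
$H{\left(-5 \right)} - 925 = \sqrt{7} - 925 = -925 + \sqrt{7}$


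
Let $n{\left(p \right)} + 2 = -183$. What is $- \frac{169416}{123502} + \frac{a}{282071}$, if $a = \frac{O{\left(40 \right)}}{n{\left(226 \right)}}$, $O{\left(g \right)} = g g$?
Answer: $- \frac{884085560236}{644472153877} \approx -1.3718$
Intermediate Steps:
$n{\left(p \right)} = -185$ ($n{\left(p \right)} = -2 - 183 = -185$)
$O{\left(g \right)} = g^{2}$
$a = - \frac{320}{37}$ ($a = \frac{40^{2}}{-185} = 1600 \left(- \frac{1}{185}\right) = - \frac{320}{37} \approx -8.6487$)
$- \frac{169416}{123502} + \frac{a}{282071} = - \frac{169416}{123502} - \frac{320}{37 \cdot 282071} = \left(-169416\right) \frac{1}{123502} - \frac{320}{10436627} = - \frac{84708}{61751} - \frac{320}{10436627} = - \frac{884085560236}{644472153877}$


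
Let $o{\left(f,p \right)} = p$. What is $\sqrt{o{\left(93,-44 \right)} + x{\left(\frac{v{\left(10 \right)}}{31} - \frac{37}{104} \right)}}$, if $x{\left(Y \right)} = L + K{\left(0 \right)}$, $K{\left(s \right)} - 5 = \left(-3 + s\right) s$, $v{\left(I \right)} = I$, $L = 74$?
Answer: $\sqrt{35} \approx 5.9161$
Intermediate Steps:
$K{\left(s \right)} = 5 + s \left(-3 + s\right)$ ($K{\left(s \right)} = 5 + \left(-3 + s\right) s = 5 + s \left(-3 + s\right)$)
$x{\left(Y \right)} = 79$ ($x{\left(Y \right)} = 74 + \left(5 + 0^{2} - 0\right) = 74 + \left(5 + 0 + 0\right) = 74 + 5 = 79$)
$\sqrt{o{\left(93,-44 \right)} + x{\left(\frac{v{\left(10 \right)}}{31} - \frac{37}{104} \right)}} = \sqrt{-44 + 79} = \sqrt{35}$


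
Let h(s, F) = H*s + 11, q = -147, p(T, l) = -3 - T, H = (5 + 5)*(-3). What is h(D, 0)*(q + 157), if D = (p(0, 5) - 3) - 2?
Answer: 2510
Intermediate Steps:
H = -30 (H = 10*(-3) = -30)
D = -8 (D = ((-3 - 1*0) - 3) - 2 = ((-3 + 0) - 3) - 2 = (-3 - 3) - 2 = -6 - 2 = -8)
h(s, F) = 11 - 30*s (h(s, F) = -30*s + 11 = 11 - 30*s)
h(D, 0)*(q + 157) = (11 - 30*(-8))*(-147 + 157) = (11 + 240)*10 = 251*10 = 2510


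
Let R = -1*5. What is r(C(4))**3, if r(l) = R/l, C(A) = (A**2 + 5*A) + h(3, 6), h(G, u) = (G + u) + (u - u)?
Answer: -1/729 ≈ -0.0013717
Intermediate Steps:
h(G, u) = G + u (h(G, u) = (G + u) + 0 = G + u)
C(A) = 9 + A**2 + 5*A (C(A) = (A**2 + 5*A) + (3 + 6) = (A**2 + 5*A) + 9 = 9 + A**2 + 5*A)
R = -5
r(l) = -5/l
r(C(4))**3 = (-5/(9 + 4**2 + 5*4))**3 = (-5/(9 + 16 + 20))**3 = (-5/45)**3 = (-5*1/45)**3 = (-1/9)**3 = -1/729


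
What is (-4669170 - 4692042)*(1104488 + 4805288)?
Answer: -55322666008512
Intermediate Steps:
(-4669170 - 4692042)*(1104488 + 4805288) = -9361212*5909776 = -55322666008512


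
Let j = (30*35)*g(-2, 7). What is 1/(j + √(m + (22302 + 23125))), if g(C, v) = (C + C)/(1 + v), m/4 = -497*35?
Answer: -175/99926 - I*√24153/299778 ≈ -0.0017513 - 0.00051842*I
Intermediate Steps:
m = -69580 (m = 4*(-497*35) = 4*(-17395) = -69580)
g(C, v) = 2*C/(1 + v) (g(C, v) = (2*C)/(1 + v) = 2*C/(1 + v))
j = -525 (j = (30*35)*(2*(-2)/(1 + 7)) = 1050*(2*(-2)/8) = 1050*(2*(-2)*(⅛)) = 1050*(-½) = -525)
1/(j + √(m + (22302 + 23125))) = 1/(-525 + √(-69580 + (22302 + 23125))) = 1/(-525 + √(-69580 + 45427)) = 1/(-525 + √(-24153)) = 1/(-525 + I*√24153)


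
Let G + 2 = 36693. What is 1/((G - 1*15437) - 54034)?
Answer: -1/32780 ≈ -3.0506e-5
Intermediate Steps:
G = 36691 (G = -2 + 36693 = 36691)
1/((G - 1*15437) - 54034) = 1/((36691 - 1*15437) - 54034) = 1/((36691 - 15437) - 54034) = 1/(21254 - 54034) = 1/(-32780) = -1/32780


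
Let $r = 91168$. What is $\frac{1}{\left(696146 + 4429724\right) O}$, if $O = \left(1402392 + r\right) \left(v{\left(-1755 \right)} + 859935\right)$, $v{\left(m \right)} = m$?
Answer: $\frac{1}{6570049635789096000} \approx 1.5221 \cdot 10^{-19}$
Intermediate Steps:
$O = 1281743320800$ ($O = \left(1402392 + 91168\right) \left(-1755 + 859935\right) = 1493560 \cdot 858180 = 1281743320800$)
$\frac{1}{\left(696146 + 4429724\right) O} = \frac{1}{\left(696146 + 4429724\right) 1281743320800} = \frac{1}{5125870} \cdot \frac{1}{1281743320800} = \frac{1}{6570049635789096000}$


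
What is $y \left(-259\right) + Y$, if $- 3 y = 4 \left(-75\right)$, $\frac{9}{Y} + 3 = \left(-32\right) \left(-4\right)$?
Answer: $- \frac{3237491}{125} \approx -25900.0$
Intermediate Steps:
$Y = \frac{9}{125}$ ($Y = \frac{9}{-3 - -128} = \frac{9}{-3 + 128} = \frac{9}{125} \approx 0.072$)
$y = 100$ ($y = - \frac{4 \left(-75\right)}{3} = \left(- \frac{1}{3}\right) \left(-300\right) = 100$)
$y \left(-259\right) + Y = 100 \left(-259\right) + \frac{9}{125} = -25900 + \frac{9}{125} = - \frac{3237491}{125}$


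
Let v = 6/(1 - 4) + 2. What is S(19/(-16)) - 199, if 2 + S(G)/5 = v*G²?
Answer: -209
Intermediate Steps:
v = 0 (v = 6/(-3) + 2 = 6*(-⅓) + 2 = -2 + 2 = 0)
S(G) = -10 (S(G) = -10 + 5*(0*G²) = -10 + 5*0 = -10 + 0 = -10)
S(19/(-16)) - 199 = -10 - 199 = -209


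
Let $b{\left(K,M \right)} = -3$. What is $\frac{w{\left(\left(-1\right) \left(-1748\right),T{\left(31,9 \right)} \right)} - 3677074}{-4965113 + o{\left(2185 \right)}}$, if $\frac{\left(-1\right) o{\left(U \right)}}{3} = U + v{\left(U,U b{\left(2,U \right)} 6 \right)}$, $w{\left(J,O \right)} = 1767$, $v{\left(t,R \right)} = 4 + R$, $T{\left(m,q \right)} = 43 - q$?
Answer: $\frac{3675307}{4853690} \approx 0.75722$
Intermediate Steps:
$o{\left(U \right)} = -12 + 51 U$ ($o{\left(U \right)} = - 3 \left(U + \left(4 + U \left(-3\right) 6\right)\right) = - 3 \left(U + \left(4 + - 3 U 6\right)\right) = - 3 \left(U - \left(-4 + 18 U\right)\right) = - 3 \left(4 - 17 U\right) = -12 + 51 U$)
$\frac{w{\left(\left(-1\right) \left(-1748\right),T{\left(31,9 \right)} \right)} - 3677074}{-4965113 + o{\left(2185 \right)}} = \frac{1767 - 3677074}{-4965113 + \left(-12 + 51 \cdot 2185\right)} = - \frac{3675307}{-4965113 + \left(-12 + 111435\right)} = - \frac{3675307}{-4965113 + 111423} = - \frac{3675307}{-4853690} = \left(-3675307\right) \left(- \frac{1}{4853690}\right) = \frac{3675307}{4853690}$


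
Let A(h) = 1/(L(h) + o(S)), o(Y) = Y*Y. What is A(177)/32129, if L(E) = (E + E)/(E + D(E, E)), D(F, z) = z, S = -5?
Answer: 1/835354 ≈ 1.1971e-6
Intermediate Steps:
o(Y) = Y²
L(E) = 1 (L(E) = (E + E)/(E + E) = (2*E)/((2*E)) = (2*E)*(1/(2*E)) = 1)
A(h) = 1/26 (A(h) = 1/(1 + (-5)²) = 1/(1 + 25) = 1/26)
A(177)/32129 = (1/26)/32129 = (1/26)*(1/32129) = 1/835354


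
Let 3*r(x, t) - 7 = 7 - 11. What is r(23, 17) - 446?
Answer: -445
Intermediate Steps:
r(x, t) = 1 (r(x, t) = 7/3 + (7 - 11)/3 = 7/3 + (1/3)*(-4) = 7/3 - 4/3 = 1)
r(23, 17) - 446 = 1 - 446 = -445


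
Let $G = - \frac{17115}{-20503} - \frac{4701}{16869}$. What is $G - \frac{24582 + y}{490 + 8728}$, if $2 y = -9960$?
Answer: $- \frac{10837154249}{6900832373} \approx -1.5704$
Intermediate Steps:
$y = -4980$ ($y = \frac{1}{2} \left(-9960\right) = -4980$)
$G = \frac{9158492}{16469767}$ ($G = \left(-17115\right) \left(- \frac{1}{20503}\right) - \frac{1567}{5623} = \frac{2445}{2929} - \frac{1567}{5623} = \frac{9158492}{16469767} \approx 0.55608$)
$G - \frac{24582 + y}{490 + 8728} = \frac{9158492}{16469767} - \frac{24582 - 4980}{490 + 8728} = \frac{9158492}{16469767} - \frac{19602}{9218} = \frac{9158492}{16469767} - 19602 \cdot \frac{1}{9218} = \frac{9158492}{16469767} - \frac{891}{419} = - \frac{10837154249}{6900832373}$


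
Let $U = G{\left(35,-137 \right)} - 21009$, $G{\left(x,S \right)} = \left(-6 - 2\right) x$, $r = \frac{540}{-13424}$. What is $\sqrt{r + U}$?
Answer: $\frac{i \sqrt{59943209941}}{1678} \approx 145.91 i$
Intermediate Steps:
$r = - \frac{135}{3356}$ ($r = 540 \left(- \frac{1}{13424}\right) = - \frac{135}{3356} \approx -0.040226$)
$G{\left(x,S \right)} = - 8 x$
$U = -21289$ ($U = \left(-8\right) 35 - 21009 = -280 - 21009 = -21289$)
$\sqrt{r + U} = \sqrt{- \frac{135}{3356} - 21289} = \sqrt{- \frac{71446019}{3356}} = \frac{i \sqrt{59943209941}}{1678}$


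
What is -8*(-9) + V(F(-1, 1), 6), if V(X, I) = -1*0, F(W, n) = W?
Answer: 72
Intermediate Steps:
V(X, I) = 0
-8*(-9) + V(F(-1, 1), 6) = -8*(-9) + 0 = 72 + 0 = 72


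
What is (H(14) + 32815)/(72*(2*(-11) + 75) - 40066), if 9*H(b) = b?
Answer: -295349/326250 ≈ -0.90528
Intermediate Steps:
H(b) = b/9
(H(14) + 32815)/(72*(2*(-11) + 75) - 40066) = ((1/9)*14 + 32815)/(72*(2*(-11) + 75) - 40066) = (14/9 + 32815)/(72*(-22 + 75) - 40066) = 295349/(9*(72*53 - 40066)) = 295349/(9*(3816 - 40066)) = (295349/9)/(-36250) = (295349/9)*(-1/36250) = -295349/326250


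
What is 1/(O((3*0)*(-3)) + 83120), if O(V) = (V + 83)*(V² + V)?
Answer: 1/83120 ≈ 1.2031e-5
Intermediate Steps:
O(V) = (83 + V)*(V + V²)
1/(O((3*0)*(-3)) + 83120) = 1/(((3*0)*(-3))*(83 + ((3*0)*(-3))² + 84*((3*0)*(-3))) + 83120) = 1/((0*(-3))*(83 + (0*(-3))² + 84*(0*(-3))) + 83120) = 1/(0*(83 + 0² + 84*0) + 83120) = 1/(0*(83 + 0 + 0) + 83120) = 1/(0*83 + 83120) = 1/(0 + 83120) = 1/83120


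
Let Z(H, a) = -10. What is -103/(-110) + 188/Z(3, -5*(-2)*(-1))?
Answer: -393/22 ≈ -17.864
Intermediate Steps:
-103/(-110) + 188/Z(3, -5*(-2)*(-1)) = -103/(-110) + 188/(-10) = -103*(-1/110) + 188*(-1/10) = 103/110 - 94/5 = -393/22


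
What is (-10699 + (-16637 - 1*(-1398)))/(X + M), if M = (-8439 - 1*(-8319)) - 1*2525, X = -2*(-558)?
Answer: 2358/139 ≈ 16.964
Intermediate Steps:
X = 1116
M = -2645 (M = (-8439 + 8319) - 2525 = -120 - 2525 = -2645)
(-10699 + (-16637 - 1*(-1398)))/(X + M) = (-10699 + (-16637 - 1*(-1398)))/(1116 - 2645) = (-10699 + (-16637 + 1398))/(-1529) = (-10699 - 15239)*(-1/1529) = -25938*(-1/1529) = 2358/139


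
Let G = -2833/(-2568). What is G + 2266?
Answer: 5821921/2568 ≈ 2267.1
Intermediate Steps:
G = 2833/2568 (G = -2833*(-1/2568) = 2833/2568 ≈ 1.1032)
G + 2266 = 2833/2568 + 2266 = 5821921/2568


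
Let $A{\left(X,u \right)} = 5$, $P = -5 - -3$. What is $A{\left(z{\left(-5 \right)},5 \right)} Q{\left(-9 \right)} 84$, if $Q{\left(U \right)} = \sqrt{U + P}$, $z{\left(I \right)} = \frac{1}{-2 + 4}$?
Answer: $420 i \sqrt{11} \approx 1393.0 i$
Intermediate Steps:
$P = -2$ ($P = -5 + 3 = -2$)
$z{\left(I \right)} = \frac{1}{2}$
$Q{\left(U \right)} = \sqrt{-2 + U}$ ($Q{\left(U \right)} = \sqrt{U - 2} = \sqrt{-2 + U}$)
$A{\left(z{\left(-5 \right)},5 \right)} Q{\left(-9 \right)} 84 = 5 \sqrt{-2 - 9} \cdot 84 = 5 \sqrt{-11} \cdot 84 = 5 i \sqrt{11} \cdot 84 = 420 i \sqrt{11}$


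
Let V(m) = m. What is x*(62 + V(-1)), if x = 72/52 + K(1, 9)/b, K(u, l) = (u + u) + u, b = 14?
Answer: 17751/182 ≈ 97.533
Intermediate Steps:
K(u, l) = 3*u (K(u, l) = 2*u + u = 3*u)
x = 291/182 (x = 72/52 + (3*1)/14 = 72*(1/52) + 3*(1/14) = 18/13 + 3/14 = 291/182 ≈ 1.5989)
x*(62 + V(-1)) = 291*(62 - 1)/182 = (291/182)*61 = 17751/182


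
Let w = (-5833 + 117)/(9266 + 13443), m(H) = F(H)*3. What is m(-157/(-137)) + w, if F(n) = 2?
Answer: 130538/22709 ≈ 5.7483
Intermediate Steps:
m(H) = 6 (m(H) = 2*3 = 6)
w = -5716/22709 ≈ -0.25171
m(-157/(-137)) + w = 6 - 5716/22709 = 130538/22709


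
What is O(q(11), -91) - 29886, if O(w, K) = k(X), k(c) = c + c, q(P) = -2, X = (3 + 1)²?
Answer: -29854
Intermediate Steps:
X = 16 (X = 4² = 16)
k(c) = 2*c
O(w, K) = 32 (O(w, K) = 2*16 = 32)
O(q(11), -91) - 29886 = 32 - 29886 = -29854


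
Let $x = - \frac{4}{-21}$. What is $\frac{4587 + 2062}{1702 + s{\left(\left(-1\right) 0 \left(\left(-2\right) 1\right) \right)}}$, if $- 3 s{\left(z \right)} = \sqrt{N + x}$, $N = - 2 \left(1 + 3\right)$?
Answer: $\frac{1069418511}{273748060} + \frac{19947 i \sqrt{861}}{273748060} \approx 3.9066 + 0.0021381 i$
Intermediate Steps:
$x = \frac{4}{21}$ ($x = \left(-4\right) \left(- \frac{1}{21}\right) = \frac{4}{21} \approx 0.19048$)
$N = -8$ ($N = \left(-2\right) 4 = -8$)
$s{\left(z \right)} = - \frac{2 i \sqrt{861}}{63}$ ($s{\left(z \right)} = - \frac{\sqrt{-8 + \frac{4}{21}}}{3} = - \frac{\sqrt{- \frac{164}{21}}}{3} = - \frac{\frac{2}{21} i \sqrt{861}}{3} = - \frac{2 i \sqrt{861}}{63}$)
$\frac{4587 + 2062}{1702 + s{\left(\left(-1\right) 0 \left(\left(-2\right) 1\right) \right)}} = \frac{4587 + 2062}{1702 - \frac{2 i \sqrt{861}}{63}} = \frac{6649}{1702 - \frac{2 i \sqrt{861}}{63}}$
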